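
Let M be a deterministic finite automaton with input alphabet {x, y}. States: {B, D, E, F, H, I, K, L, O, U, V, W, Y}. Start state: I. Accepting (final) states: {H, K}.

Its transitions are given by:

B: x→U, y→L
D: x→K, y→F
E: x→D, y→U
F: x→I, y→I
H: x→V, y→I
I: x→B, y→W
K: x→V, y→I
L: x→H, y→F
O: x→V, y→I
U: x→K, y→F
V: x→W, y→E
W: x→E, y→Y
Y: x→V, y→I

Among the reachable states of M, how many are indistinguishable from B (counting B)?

Reachable states from the start: {B,D,E,F,H,I,K,L,U,V,W,Y}. Unreachable: {O} — drop them.
P0 = {H,K} | {B,D,E,F,I,L,U,V,W,Y}.
On input x, block {B,D,E,F,I,L,U,V,W,Y} splits into {B,E,F,I,V,W,Y} and {D,L,U}.
On input x, block {B,E,F,I,V,W,Y} splits into {F,I,V,W,Y} and {B,E}.
Split {F,I,V,W,Y} by δ(·,x) → {F,V,Y} and {I,W}.
Split {F,V,Y} by δ(·,x) → {F,V} and {Y}.
Split {F,V} by δ(·,y) → {V} and {F}.
Refine {I,W} on symbol y: members go to different blocks, giving {I} and {W}.
Stable partition: {H,K} | {V} | {D,L,U} | {B,E} | {I} | {Y} | {F} | {W} — 8 equivalence classes.
The equivalence class containing B is {B,E}, of size 2.

2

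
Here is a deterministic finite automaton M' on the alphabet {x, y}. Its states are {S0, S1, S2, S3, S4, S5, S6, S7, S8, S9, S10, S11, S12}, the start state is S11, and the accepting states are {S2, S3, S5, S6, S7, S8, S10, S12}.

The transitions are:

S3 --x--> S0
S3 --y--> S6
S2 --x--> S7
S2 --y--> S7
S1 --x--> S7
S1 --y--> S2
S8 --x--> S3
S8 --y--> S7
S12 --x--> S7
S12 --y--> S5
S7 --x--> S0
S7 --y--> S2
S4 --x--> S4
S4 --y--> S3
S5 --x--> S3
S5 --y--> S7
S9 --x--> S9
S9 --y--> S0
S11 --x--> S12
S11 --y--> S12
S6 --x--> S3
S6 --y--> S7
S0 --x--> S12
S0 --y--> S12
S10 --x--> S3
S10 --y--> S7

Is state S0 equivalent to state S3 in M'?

No

Reachable states from the start: {S0,S2,S3,S5,S6,S7,S11,S12}. Unreachable: {S1,S4,S8,S9,S10} — drop them.
Start with accepting vs non-accepting: {S2,S3,S5,S6,S7,S12} | {S0,S11}.
On input x, block {S2,S3,S5,S6,S7,S12} splits into {S2,S5,S6,S12} and {S3,S7}.
Split {S2,S5,S6,S12} by δ(·,y) → {S2,S5,S6} and {S12}.
The partition is now stable with 4 blocks: {S2,S5,S6} | {S0,S11} | {S3,S7} | {S12}.
S0 and S3 end up in different blocks, so they are distinguishable. For instance, the string 'ε' is accepted from only S3.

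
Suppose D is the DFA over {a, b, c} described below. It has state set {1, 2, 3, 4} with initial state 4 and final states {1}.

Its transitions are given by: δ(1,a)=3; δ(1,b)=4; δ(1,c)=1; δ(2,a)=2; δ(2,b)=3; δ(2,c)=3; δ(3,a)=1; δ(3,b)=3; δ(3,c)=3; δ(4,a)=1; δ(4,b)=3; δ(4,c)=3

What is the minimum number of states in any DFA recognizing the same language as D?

States {2} cannot be reached from the start state, so discard them.
Start with accepting vs non-accepting: {1} | {3,4}.
Stable partition: {1} | {3,4} — 2 equivalence classes.

2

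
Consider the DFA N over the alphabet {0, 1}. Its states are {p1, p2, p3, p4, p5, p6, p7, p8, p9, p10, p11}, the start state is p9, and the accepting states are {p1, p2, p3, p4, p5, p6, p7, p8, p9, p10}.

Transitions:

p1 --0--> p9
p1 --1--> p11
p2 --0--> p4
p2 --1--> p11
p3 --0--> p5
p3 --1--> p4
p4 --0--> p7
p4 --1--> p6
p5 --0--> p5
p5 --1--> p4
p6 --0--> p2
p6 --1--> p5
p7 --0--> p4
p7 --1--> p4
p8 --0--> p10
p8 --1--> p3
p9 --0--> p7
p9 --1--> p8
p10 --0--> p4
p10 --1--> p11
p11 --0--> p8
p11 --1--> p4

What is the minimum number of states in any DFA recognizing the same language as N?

States {p1} cannot be reached from the start state, so discard them.
Initial partition by acceptance: {p2,p3,p4,p5,p6,p7,p8,p9,p10} | {p11}.
Split {p2,p3,p4,p5,p6,p7,p8,p9,p10} by δ(·,1) → {p3,p4,p5,p6,p7,p8,p9} and {p2,p10}.
On input 0, block {p3,p4,p5,p6,p7,p8,p9} splits into {p3,p4,p5,p7,p9} and {p6,p8}.
Refine {p3,p4,p5,p7,p9} on symbol 1: members go to different blocks, giving {p3,p5,p7} and {p4,p9}.
On input 0, block {p3,p5,p7} splits into {p3,p5} and {p7}.
No further refinement is possible. Final partition (6 blocks): {p3,p5} | {p11} | {p2,p10} | {p6,p8} | {p4,p9} | {p7}.

6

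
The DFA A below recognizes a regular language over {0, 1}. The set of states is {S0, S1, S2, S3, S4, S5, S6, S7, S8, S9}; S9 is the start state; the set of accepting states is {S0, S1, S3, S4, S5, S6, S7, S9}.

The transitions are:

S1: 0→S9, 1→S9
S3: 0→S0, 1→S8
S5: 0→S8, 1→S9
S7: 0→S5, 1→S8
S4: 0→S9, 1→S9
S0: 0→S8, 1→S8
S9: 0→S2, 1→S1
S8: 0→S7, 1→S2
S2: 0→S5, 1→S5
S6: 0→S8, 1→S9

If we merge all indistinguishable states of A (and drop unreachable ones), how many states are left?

Reachable states from the start: {S1,S2,S5,S7,S8,S9}. Unreachable: {S0,S3,S4,S6} — drop them.
P0 = {S1,S5,S7,S9} | {S2,S8}.
On input 0, block {S1,S5,S7,S9} splits into {S1,S7} and {S5,S9}.
On input 1, block {S1,S7} splits into {S1} and {S7}.
On input 0, block {S2,S8} splits into {S2} and {S8}.
On input 0, block {S5,S9} splits into {S5} and {S9}.
The partition is now stable with 6 blocks: {S1} | {S2} | {S5} | {S7} | {S8} | {S9}.

6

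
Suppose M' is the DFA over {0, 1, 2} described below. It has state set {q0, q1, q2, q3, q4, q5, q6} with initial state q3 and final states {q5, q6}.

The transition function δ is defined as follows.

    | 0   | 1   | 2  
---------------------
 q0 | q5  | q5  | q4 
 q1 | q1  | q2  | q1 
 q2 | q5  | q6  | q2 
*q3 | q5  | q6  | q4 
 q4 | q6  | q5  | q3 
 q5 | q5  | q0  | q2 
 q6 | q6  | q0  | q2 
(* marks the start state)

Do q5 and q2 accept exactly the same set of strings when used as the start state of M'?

States {q1} cannot be reached from the start state, so discard them.
Initial partition by acceptance: {q5,q6} | {q0,q2,q3,q4}.
The partition is now stable with 2 blocks: {q5,q6} | {q0,q2,q3,q4}.
q5 and q2 end up in different blocks, so they are distinguishable. For instance, the string 'ε' is accepted from only q5.

No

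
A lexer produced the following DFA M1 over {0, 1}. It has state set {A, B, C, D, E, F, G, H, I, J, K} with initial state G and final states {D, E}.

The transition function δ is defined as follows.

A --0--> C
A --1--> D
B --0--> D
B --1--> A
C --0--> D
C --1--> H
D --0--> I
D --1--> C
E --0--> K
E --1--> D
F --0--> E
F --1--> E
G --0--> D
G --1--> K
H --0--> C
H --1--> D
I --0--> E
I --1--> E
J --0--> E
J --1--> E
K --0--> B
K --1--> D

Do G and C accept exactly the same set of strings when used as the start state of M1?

Yes

Reachable states from the start: {A,B,C,D,E,G,H,I,K}. Unreachable: {F,J} — drop them.
P0 = {D,E} | {A,B,C,G,H,I,K}.
On input 1, block {D,E} splits into {D} and {E}.
On input 0, block {A,B,C,G,H,I,K} splits into {A,H,K} and {B,C,G} and {I}.
Stable partition: {D} | {A,H,K} | {E} | {B,C,G} | {I} — 5 equivalence classes.
G and C lie in the same block of the stable partition, so they are equivalent — no string distinguishes them.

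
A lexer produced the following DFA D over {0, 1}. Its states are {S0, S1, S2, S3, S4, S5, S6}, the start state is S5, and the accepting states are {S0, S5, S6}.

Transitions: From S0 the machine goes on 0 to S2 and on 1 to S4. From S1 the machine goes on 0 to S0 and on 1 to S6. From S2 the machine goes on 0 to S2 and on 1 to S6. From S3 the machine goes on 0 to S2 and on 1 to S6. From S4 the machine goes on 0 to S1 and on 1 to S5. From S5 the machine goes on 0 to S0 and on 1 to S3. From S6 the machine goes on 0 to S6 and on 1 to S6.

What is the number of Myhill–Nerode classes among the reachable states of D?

6

P0 = {S0,S5,S6} | {S1,S2,S3,S4}.
Split {S0,S5,S6} by δ(·,0) → {S5,S6} and {S0}.
Split {S5,S6} by δ(·,0) → {S5} and {S6}.
Split {S1,S2,S3,S4} by δ(·,0) → {S2,S3,S4} and {S1}.
On input 0, block {S2,S3,S4} splits into {S2,S3} and {S4}.
No further refinement is possible. Final partition (6 blocks): {S5} | {S2,S3} | {S0} | {S6} | {S1} | {S4}.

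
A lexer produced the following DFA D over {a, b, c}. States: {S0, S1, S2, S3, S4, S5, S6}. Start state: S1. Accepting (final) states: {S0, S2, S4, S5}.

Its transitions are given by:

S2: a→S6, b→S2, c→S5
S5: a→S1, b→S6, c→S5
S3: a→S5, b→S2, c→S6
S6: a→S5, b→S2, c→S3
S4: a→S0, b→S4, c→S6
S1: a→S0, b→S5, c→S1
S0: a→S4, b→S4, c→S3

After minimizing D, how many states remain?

5

All states are reachable from the start state.
Initial partition by acceptance: {S0,S2,S4,S5} | {S1,S3,S6}.
Refine {S0,S2,S4,S5} on symbol a: members go to different blocks, giving {S0,S4} and {S2,S5}.
On input a, block {S1,S3,S6} splits into {S3,S6} and {S1}.
On input a, block {S2,S5} splits into {S2} and {S5}.
No further refinement is possible. Final partition (5 blocks): {S0,S4} | {S3,S6} | {S2} | {S1} | {S5}.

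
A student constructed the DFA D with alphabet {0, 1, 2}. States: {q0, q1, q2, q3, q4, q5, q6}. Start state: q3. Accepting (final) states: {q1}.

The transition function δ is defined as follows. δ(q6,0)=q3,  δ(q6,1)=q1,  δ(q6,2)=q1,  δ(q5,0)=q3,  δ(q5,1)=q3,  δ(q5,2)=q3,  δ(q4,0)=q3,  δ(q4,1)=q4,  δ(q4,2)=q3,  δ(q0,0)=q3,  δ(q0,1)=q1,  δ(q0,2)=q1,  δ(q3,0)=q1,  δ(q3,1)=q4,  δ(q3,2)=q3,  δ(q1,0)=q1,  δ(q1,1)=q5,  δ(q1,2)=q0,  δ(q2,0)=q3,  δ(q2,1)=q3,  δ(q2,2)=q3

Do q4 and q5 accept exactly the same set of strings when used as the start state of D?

No

States {q2,q6} cannot be reached from the start state, so discard them.
Start with accepting vs non-accepting: {q1} | {q0,q3,q4,q5}.
Split {q0,q3,q4,q5} by δ(·,0) → {q0,q4,q5} and {q3}.
Split {q0,q4,q5} by δ(·,1) → {q0} and {q4} and {q5}.
Stable partition: {q1} | {q0} | {q3} | {q4} | {q5} — 5 equivalence classes.
q4 and q5 end up in different blocks, so they are distinguishable. For instance, the string '10' is accepted from only q5.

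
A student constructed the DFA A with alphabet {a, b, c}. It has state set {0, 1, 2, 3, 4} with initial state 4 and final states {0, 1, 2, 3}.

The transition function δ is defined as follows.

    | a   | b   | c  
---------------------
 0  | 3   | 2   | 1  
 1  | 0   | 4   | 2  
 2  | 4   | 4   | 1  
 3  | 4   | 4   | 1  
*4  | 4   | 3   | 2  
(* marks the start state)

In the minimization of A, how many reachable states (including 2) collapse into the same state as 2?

Every state is reachable, so we keep all 5.
Initial partition by acceptance: {0,1,2,3} | {4}.
Split {0,1,2,3} by δ(·,a) → {0,1} and {2,3}.
On input a, block {0,1} splits into {0} and {1}.
The partition is now stable with 4 blocks: {0} | {4} | {2,3} | {1}.
State 2 belongs to the block {2,3}, which has 2 states.

2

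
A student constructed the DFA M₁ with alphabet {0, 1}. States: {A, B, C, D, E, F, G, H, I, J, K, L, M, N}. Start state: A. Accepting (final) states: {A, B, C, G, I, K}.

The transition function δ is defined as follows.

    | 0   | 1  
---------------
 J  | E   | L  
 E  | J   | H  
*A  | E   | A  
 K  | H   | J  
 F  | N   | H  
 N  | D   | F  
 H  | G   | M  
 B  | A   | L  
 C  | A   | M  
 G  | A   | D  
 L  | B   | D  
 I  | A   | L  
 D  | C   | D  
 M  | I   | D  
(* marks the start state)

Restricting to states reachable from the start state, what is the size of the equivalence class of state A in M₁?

First remove the unreachable states {F,K,N}; 11 states remain.
P0 = {A,B,C,G,I} | {D,E,H,J,L,M}.
Refine {A,B,C,G,I} on symbol 0: members go to different blocks, giving {B,C,G,I} and {A}.
Refine {D,E,H,J,L,M} on symbol 0: members go to different blocks, giving {D,H,L,M} and {E,J}.
No further refinement is possible. Final partition (4 blocks): {B,C,G,I} | {D,H,L,M} | {A} | {E,J}.
The equivalence class containing A is {A}, of size 1.

1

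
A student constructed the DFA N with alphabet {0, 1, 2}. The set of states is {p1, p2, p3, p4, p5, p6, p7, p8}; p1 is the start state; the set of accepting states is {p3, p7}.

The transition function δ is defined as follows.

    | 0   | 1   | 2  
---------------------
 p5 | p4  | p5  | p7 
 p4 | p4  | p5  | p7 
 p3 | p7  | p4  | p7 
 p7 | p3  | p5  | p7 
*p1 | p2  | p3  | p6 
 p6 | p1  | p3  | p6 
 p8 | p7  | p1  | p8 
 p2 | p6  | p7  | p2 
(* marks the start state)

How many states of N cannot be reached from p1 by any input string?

No path from p1 leads to p8; the other 7 states are all reachable.

1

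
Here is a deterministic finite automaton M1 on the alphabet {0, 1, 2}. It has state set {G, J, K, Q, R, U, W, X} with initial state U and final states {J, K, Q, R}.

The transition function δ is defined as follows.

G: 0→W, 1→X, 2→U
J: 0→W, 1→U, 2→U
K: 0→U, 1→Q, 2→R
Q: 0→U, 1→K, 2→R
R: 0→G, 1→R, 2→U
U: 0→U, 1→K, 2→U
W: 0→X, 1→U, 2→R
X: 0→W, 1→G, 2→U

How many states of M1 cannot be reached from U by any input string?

Starting at U and following transitions, the reachable set is {G, K, Q, R, U, W, X}. That leaves J unreachable — 1 in total.

1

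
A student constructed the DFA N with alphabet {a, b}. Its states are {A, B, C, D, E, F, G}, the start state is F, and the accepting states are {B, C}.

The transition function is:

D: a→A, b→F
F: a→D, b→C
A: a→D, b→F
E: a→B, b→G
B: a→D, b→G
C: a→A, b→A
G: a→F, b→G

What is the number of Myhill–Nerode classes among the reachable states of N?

First remove the unreachable states {B,E,G}; 4 states remain.
P0 = {C} | {A,D,F}.
On input b, block {A,D,F} splits into {A,D} and {F}.
Stable partition: {C} | {A,D} | {F} — 3 equivalence classes.

3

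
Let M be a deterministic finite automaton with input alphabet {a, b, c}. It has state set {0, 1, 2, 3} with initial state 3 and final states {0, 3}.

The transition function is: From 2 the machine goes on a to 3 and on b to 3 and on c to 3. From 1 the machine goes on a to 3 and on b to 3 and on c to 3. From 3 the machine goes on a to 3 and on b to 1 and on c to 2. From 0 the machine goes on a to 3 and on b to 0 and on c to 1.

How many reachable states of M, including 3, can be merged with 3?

States {0} cannot be reached from the start state, so discard them.
P0 = {3} | {1,2}.
No further refinement is possible. Final partition (2 blocks): {3} | {1,2}.
The equivalence class containing 3 is {3}, of size 1.

1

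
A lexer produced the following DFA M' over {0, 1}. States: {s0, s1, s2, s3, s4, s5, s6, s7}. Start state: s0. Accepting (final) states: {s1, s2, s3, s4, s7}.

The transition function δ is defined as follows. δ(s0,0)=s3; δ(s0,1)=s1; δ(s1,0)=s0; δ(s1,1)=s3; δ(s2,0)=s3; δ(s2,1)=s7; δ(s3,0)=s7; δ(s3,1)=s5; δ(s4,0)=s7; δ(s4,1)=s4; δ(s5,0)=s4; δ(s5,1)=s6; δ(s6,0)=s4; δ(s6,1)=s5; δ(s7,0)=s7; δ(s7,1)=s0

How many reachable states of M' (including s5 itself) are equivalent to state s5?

First remove the unreachable states {s2}; 7 states remain.
Initial partition by acceptance: {s1,s3,s4,s7} | {s0,s5,s6}.
On input 0, block {s1,s3,s4,s7} splits into {s3,s4,s7} and {s1}.
On input 1, block {s3,s4,s7} splits into {s3,s7} and {s4}.
On input 0, block {s0,s5,s6} splits into {s5,s6} and {s0}.
Refine {s3,s7} on symbol 1: members go to different blocks, giving {s3} and {s7}.
No further refinement is possible. Final partition (6 blocks): {s3} | {s5,s6} | {s1} | {s4} | {s0} | {s7}.
The equivalence class containing s5 is {s5,s6}, of size 2.

2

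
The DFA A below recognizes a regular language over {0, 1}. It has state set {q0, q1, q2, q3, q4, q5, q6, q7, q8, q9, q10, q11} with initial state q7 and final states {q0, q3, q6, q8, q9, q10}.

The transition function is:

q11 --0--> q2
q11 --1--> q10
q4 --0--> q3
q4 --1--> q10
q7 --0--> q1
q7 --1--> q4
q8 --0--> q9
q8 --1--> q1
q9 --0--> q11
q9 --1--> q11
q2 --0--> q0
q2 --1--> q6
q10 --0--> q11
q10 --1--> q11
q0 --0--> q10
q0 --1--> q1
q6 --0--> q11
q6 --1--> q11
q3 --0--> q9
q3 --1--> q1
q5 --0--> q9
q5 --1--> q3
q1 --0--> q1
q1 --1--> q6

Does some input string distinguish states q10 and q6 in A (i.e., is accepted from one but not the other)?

First remove the unreachable states {q5,q8}; 10 states remain.
Start with accepting vs non-accepting: {q0,q3,q6,q9,q10} | {q1,q2,q4,q7,q11}.
On input 0, block {q0,q3,q6,q9,q10} splits into {q6,q9,q10} and {q0,q3}.
Refine {q1,q2,q4,q7,q11} on symbol 0: members go to different blocks, giving {q1,q7,q11} and {q2,q4}.
Split {q1,q7,q11} by δ(·,0) → {q1,q7} and {q11}.
Split {q1,q7} by δ(·,1) → {q1} and {q7}.
Stable partition: {q6,q9,q10} | {q1} | {q0,q3} | {q2,q4} | {q11} | {q7} — 6 equivalence classes.
q10 and q6 lie in the same block of the stable partition, so they are equivalent — no string distinguishes them.

No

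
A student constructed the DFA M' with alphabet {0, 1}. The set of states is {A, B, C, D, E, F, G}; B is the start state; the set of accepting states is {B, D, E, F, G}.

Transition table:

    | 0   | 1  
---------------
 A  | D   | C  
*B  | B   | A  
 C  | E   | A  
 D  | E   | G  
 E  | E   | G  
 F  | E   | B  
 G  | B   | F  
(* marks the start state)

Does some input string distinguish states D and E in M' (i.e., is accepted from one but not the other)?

P0 = {B,D,E,F,G} | {A,C}.
Split {B,D,E,F,G} by δ(·,1) → {D,E,F,G} and {B}.
Refine {D,E,F,G} on symbol 0: members go to different blocks, giving {D,E,F} and {G}.
Split {D,E,F} by δ(·,1) → {D,E} and {F}.
No further refinement is possible. Final partition (5 blocks): {D,E} | {A,C} | {B} | {G} | {F}.
D and E lie in the same block of the stable partition, so they are equivalent — no string distinguishes them.

No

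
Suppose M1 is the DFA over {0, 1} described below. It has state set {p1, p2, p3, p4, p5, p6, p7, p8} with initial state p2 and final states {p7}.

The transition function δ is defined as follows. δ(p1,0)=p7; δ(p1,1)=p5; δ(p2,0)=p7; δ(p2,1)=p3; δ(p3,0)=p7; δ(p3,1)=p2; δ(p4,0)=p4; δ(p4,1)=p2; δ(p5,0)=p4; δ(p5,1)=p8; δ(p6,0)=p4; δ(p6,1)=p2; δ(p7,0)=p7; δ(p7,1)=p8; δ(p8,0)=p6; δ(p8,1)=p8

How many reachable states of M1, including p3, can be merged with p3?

2

First remove the unreachable states {p1,p5}; 6 states remain.
Initial partition by acceptance: {p7} | {p2,p3,p4,p6,p8}.
On input 0, block {p2,p3,p4,p6,p8} splits into {p4,p6,p8} and {p2,p3}.
Split {p4,p6,p8} by δ(·,1) → {p4,p6} and {p8}.
The partition is now stable with 4 blocks: {p7} | {p4,p6} | {p2,p3} | {p8}.
The equivalence class containing p3 is {p2,p3}, of size 2.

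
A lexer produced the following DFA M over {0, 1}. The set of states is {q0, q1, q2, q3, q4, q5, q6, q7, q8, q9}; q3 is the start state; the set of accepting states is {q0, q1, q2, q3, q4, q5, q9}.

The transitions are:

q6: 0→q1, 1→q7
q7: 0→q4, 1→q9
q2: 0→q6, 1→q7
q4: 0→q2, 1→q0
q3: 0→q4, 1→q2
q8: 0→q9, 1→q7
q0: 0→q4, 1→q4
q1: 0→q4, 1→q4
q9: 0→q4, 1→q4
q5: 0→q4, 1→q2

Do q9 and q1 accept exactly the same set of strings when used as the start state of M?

Reachable states from the start: {q0,q1,q2,q3,q4,q6,q7,q9}. Unreachable: {q5,q8} — drop them.
Initial partition by acceptance: {q0,q1,q2,q3,q4,q9} | {q6,q7}.
Split {q0,q1,q2,q3,q4,q9} by δ(·,0) → {q0,q1,q3,q4,q9} and {q2}.
On input 0, block {q0,q1,q3,q4,q9} splits into {q0,q1,q3,q9} and {q4}.
On input 1, block {q0,q1,q3,q9} splits into {q0,q1,q9} and {q3}.
Split {q6,q7} by δ(·,0) → {q6} and {q7}.
No further refinement is possible. Final partition (6 blocks): {q0,q1,q9} | {q6} | {q2} | {q4} | {q3} | {q7}.
q9 and q1 lie in the same block of the stable partition, so they are equivalent — no string distinguishes them.

Yes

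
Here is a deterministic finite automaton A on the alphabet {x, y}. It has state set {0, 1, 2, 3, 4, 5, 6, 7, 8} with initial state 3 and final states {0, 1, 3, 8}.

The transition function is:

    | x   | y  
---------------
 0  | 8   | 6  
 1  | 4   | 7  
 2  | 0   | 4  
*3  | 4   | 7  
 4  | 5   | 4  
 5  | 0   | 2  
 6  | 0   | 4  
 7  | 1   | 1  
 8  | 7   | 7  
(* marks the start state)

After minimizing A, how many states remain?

7

Initial partition by acceptance: {0,1,3,8} | {2,4,5,6,7}.
On input x, block {0,1,3,8} splits into {1,3,8} and {0}.
Refine {2,4,5,6,7} on symbol x: members go to different blocks, giving {2,5,6} and {4} and {7}.
On input x, block {1,3,8} splits into {1,3} and {8}.
Split {2,5,6} by δ(·,y) → {2,6} and {5}.
The partition is now stable with 7 blocks: {1,3} | {2,6} | {0} | {4} | {7} | {8} | {5}.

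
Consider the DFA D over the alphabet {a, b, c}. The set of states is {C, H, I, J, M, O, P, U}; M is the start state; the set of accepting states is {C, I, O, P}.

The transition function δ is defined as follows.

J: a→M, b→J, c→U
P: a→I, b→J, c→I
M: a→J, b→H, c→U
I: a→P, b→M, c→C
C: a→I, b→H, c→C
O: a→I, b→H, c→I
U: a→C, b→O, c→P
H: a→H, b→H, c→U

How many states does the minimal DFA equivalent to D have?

3

All states are reachable from the start state.
Initial partition by acceptance: {C,I,O,P} | {H,J,M,U}.
On input a, block {H,J,M,U} splits into {H,J,M} and {U}.
No further refinement is possible. Final partition (3 blocks): {C,I,O,P} | {H,J,M} | {U}.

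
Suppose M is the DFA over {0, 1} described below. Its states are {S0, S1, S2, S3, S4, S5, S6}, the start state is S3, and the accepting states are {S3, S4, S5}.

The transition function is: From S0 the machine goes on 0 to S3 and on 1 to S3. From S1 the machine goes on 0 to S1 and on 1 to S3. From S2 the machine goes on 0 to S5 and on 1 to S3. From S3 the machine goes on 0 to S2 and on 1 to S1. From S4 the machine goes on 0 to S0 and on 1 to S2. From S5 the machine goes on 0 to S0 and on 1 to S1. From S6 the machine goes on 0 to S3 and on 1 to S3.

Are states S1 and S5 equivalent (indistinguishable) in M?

No

States {S4,S6} cannot be reached from the start state, so discard them.
Start with accepting vs non-accepting: {S3,S5} | {S0,S1,S2}.
Refine {S0,S1,S2} on symbol 0: members go to different blocks, giving {S0,S2} and {S1}.
No further refinement is possible. Final partition (3 blocks): {S3,S5} | {S0,S2} | {S1}.
S1 and S5 end up in different blocks, so they are distinguishable. For instance, the string 'ε' is accepted from only S5.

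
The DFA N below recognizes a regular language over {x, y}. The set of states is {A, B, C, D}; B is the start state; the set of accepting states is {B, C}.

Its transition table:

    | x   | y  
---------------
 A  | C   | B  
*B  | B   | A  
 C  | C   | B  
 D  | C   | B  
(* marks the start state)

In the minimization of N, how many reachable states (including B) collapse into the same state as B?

Reachable states from the start: {A,B,C}. Unreachable: {D} — drop them.
Initial partition by acceptance: {B,C} | {A}.
On input y, block {B,C} splits into {B} and {C}.
No further refinement is possible. Final partition (3 blocks): {B} | {A} | {C}.
State B belongs to the block {B}, which has 1 states.

1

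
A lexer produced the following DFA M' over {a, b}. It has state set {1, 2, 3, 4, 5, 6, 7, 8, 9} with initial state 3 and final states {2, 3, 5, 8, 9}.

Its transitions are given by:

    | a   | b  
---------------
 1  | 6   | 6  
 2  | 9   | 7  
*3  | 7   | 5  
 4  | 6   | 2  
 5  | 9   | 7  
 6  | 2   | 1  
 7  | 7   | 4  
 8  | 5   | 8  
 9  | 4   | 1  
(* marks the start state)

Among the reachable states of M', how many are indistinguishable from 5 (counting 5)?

2

Reachable states from the start: {1,2,3,4,5,6,7,9}. Unreachable: {8} — drop them.
P0 = {2,3,5,9} | {1,4,6,7}.
On input a, block {2,3,5,9} splits into {2,5} and {3,9}.
Split {1,4,6,7} by δ(·,a) → {1,4,7} and {6}.
Refine {1,4,7} on symbol a: members go to different blocks, giving {1,4} and {7}.
Split {1,4} by δ(·,b) → {1} and {4}.
Split {3,9} by δ(·,a) → {3} and {9}.
No further refinement is possible. Final partition (7 blocks): {2,5} | {1} | {3} | {6} | {7} | {4} | {9}.
State 5 belongs to the block {2,5}, which has 2 states.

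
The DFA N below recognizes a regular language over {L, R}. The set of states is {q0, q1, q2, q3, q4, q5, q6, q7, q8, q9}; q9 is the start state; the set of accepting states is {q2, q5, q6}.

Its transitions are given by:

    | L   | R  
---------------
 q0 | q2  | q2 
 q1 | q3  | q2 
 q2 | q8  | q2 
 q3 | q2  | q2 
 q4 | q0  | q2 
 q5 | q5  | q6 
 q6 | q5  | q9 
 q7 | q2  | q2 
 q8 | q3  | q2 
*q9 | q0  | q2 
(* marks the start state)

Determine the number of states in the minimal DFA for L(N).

3

Reachable states from the start: {q0,q2,q3,q8,q9}. Unreachable: {q1,q4,q5,q6,q7} — drop them.
P0 = {q2} | {q0,q3,q8,q9}.
Split {q0,q3,q8,q9} by δ(·,L) → {q0,q3} and {q8,q9}.
Stable partition: {q2} | {q0,q3} | {q8,q9} — 3 equivalence classes.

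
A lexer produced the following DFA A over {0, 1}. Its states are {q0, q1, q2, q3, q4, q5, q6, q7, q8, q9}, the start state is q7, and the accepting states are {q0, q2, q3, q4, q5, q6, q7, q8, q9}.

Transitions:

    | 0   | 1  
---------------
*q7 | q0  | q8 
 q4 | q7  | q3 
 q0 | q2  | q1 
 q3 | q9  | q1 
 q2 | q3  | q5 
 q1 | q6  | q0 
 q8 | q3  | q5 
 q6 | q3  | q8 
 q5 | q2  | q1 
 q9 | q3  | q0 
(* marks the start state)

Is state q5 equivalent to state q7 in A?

No

First remove the unreachable states {q4}; 9 states remain.
Start with accepting vs non-accepting: {q0,q2,q3,q5,q6,q7,q8,q9} | {q1}.
On input 1, block {q0,q2,q3,q5,q6,q7,q8,q9} splits into {q2,q6,q7,q8,q9} and {q0,q3,q5}.
Split {q2,q6,q7,q8,q9} by δ(·,1) → {q2,q8,q9} and {q6,q7}.
No further refinement is possible. Final partition (4 blocks): {q2,q8,q9} | {q1} | {q0,q3,q5} | {q6,q7}.
q5 and q7 end up in different blocks, so they are distinguishable. For instance, the string '1' is accepted from only q7.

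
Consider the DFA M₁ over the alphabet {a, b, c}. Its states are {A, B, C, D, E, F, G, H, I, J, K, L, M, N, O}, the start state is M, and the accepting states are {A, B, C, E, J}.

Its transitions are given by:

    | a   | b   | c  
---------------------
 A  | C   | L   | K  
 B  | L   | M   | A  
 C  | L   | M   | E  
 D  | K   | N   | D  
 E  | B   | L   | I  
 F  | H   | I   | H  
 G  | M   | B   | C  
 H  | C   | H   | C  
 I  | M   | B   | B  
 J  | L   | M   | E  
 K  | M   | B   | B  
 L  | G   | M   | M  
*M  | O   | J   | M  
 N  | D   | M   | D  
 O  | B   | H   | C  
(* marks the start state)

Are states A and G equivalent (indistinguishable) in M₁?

States {D,F,N} cannot be reached from the start state, so discard them.
P0 = {A,B,C,E,J} | {G,H,I,K,L,M,O}.
Split {A,B,C,E,J} by δ(·,a) → {B,C,J} and {A,E}.
Refine {G,H,I,K,L,M,O} on symbol a: members go to different blocks, giving {G,I,K,L,M} and {H,O}.
On input a, block {G,I,K,L,M} splits into {G,I,K,L} and {M}.
Refine {G,I,K,L} on symbol a: members go to different blocks, giving {G,I,K} and {L}.
The partition is now stable with 6 blocks: {B,C,J} | {G,I,K} | {A,E} | {H,O} | {M} | {L}.
A and G end up in different blocks, so they are distinguishable. For instance, the string 'ε' is accepted from only A.

No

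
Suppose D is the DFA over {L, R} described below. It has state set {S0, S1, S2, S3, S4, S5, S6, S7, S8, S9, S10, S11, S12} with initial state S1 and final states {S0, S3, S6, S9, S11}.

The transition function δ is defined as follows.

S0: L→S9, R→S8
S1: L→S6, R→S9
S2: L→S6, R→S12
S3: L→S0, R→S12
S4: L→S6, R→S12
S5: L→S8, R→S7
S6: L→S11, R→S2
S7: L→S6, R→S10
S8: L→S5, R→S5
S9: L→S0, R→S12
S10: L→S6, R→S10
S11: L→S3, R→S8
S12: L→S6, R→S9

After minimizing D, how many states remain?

8

Reachable states from the start: {S0,S1,S2,S3,S5,S6,S7,S8,S9,S10,S11,S12}. Unreachable: {S4} — drop them.
P0 = {S0,S3,S6,S9,S11} | {S1,S2,S5,S7,S8,S10,S12}.
Refine {S1,S2,S5,S7,S8,S10,S12} on symbol L: members go to different blocks, giving {S1,S2,S7,S10,S12} and {S5,S8}.
Refine {S0,S3,S6,S9,S11} on symbol R: members go to different blocks, giving {S3,S6,S9} and {S0,S11}.
Refine {S1,S2,S7,S10,S12} on symbol R: members go to different blocks, giving {S2,S7,S10} and {S1,S12}.
Refine {S3,S6,S9} on symbol R: members go to different blocks, giving {S3,S9} and {S6}.
On input R, block {S2,S7,S10} splits into {S7,S10} and {S2}.
On input R, block {S5,S8} splits into {S5} and {S8}.
Stable partition: {S3,S9} | {S7,S10} | {S5} | {S0,S11} | {S1,S12} | {S6} | {S2} | {S8} — 8 equivalence classes.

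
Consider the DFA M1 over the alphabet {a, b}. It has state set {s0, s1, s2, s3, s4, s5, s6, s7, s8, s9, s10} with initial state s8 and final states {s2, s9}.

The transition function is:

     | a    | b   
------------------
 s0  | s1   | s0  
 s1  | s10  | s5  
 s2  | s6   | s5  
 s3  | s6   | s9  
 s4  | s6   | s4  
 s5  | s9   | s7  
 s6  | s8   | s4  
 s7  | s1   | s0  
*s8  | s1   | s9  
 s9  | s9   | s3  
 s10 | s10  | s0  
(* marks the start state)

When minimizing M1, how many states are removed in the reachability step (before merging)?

No path from s8 leads to s2; the other 10 states are all reachable.

1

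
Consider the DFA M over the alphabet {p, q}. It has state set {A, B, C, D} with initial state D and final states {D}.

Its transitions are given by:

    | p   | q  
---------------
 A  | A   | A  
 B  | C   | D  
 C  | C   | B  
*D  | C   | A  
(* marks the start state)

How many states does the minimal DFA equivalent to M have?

P0 = {D} | {A,B,C}.
On input q, block {A,B,C} splits into {A,C} and {B}.
Split {A,C} by δ(·,q) → {A} and {C}.
Stable partition: {D} | {A} | {B} | {C} — 4 equivalence classes.

4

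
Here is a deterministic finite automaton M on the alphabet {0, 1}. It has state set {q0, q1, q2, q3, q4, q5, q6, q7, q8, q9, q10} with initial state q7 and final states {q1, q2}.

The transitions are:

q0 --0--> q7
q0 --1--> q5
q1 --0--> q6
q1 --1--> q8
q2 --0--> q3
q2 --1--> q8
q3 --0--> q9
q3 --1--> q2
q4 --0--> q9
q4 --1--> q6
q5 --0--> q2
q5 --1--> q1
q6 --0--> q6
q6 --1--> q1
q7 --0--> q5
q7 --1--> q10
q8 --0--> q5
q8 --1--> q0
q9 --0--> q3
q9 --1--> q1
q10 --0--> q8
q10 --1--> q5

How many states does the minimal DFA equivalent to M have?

5

States {q4} cannot be reached from the start state, so discard them.
P0 = {q1,q2} | {q0,q3,q5,q6,q7,q8,q9,q10}.
Split {q0,q3,q5,q6,q7,q8,q9,q10} by δ(·,0) → {q0,q3,q6,q7,q8,q9,q10} and {q5}.
Split {q0,q3,q6,q7,q8,q9,q10} by δ(·,0) → {q0,q3,q6,q9,q10} and {q7,q8}.
On input 0, block {q0,q3,q6,q9,q10} splits into {q3,q6,q9} and {q0,q10}.
Stable partition: {q1,q2} | {q3,q6,q9} | {q5} | {q7,q8} | {q0,q10} — 5 equivalence classes.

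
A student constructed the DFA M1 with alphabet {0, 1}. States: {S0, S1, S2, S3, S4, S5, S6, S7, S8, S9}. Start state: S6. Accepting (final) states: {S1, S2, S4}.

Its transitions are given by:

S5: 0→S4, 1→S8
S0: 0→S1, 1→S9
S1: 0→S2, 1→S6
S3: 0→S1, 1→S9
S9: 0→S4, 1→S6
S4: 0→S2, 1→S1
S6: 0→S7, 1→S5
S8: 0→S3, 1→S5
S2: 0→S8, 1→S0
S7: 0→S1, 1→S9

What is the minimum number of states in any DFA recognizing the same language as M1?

6

Start with accepting vs non-accepting: {S1,S2,S4} | {S0,S3,S5,S6,S7,S8,S9}.
On input 0, block {S1,S2,S4} splits into {S1,S4} and {S2}.
Refine {S1,S4} on symbol 1: members go to different blocks, giving {S1} and {S4}.
Refine {S0,S3,S5,S6,S7,S8,S9} on symbol 0: members go to different blocks, giving {S0,S3,S7} and {S5,S9} and {S6,S8}.
The partition is now stable with 6 blocks: {S1} | {S0,S3,S7} | {S2} | {S4} | {S5,S9} | {S6,S8}.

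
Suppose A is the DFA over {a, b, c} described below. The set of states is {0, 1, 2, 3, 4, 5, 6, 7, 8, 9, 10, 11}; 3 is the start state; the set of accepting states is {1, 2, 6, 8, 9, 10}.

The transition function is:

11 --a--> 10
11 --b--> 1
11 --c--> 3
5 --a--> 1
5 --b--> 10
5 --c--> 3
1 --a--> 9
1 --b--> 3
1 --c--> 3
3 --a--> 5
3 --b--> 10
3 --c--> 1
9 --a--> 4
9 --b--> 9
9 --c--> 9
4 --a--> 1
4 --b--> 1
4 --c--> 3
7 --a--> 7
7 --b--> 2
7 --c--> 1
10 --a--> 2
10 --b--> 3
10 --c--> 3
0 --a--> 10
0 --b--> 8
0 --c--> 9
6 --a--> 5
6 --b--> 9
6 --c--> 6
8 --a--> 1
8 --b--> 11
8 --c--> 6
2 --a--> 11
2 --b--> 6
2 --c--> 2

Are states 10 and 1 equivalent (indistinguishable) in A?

Yes

Reachable states from the start: {1,2,3,4,5,6,9,10,11}. Unreachable: {0,7,8} — drop them.
P0 = {1,2,6,9,10} | {3,4,5,11}.
Split {1,2,6,9,10} by δ(·,a) → {2,6,9} and {1,10}.
Split {3,4,5,11} by δ(·,a) → {4,5,11} and {3}.
The partition is now stable with 4 blocks: {2,6,9} | {4,5,11} | {1,10} | {3}.
10 and 1 lie in the same block of the stable partition, so they are equivalent — no string distinguishes them.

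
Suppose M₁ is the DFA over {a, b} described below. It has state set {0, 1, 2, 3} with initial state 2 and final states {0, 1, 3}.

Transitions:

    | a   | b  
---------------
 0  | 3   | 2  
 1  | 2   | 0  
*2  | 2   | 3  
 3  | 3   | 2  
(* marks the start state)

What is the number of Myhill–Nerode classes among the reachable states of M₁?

First remove the unreachable states {0,1}; 2 states remain.
Start with accepting vs non-accepting: {3} | {2}.
The partition is now stable with 2 blocks: {3} | {2}.

2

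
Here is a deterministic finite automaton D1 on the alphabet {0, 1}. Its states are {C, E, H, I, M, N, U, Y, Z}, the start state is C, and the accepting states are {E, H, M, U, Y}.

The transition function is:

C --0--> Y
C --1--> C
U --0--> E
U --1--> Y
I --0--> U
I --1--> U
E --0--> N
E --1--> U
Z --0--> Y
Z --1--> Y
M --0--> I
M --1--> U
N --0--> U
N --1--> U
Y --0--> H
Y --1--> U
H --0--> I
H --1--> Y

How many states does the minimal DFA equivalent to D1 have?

Reachable states from the start: {C,E,H,I,N,U,Y}. Unreachable: {M,Z} — drop them.
P0 = {E,H,U,Y} | {C,I,N}.
Refine {E,H,U,Y} on symbol 0: members go to different blocks, giving {U,Y} and {E,H}.
Refine {C,I,N} on symbol 1: members go to different blocks, giving {I,N} and {C}.
No further refinement is possible. Final partition (4 blocks): {U,Y} | {I,N} | {E,H} | {C}.

4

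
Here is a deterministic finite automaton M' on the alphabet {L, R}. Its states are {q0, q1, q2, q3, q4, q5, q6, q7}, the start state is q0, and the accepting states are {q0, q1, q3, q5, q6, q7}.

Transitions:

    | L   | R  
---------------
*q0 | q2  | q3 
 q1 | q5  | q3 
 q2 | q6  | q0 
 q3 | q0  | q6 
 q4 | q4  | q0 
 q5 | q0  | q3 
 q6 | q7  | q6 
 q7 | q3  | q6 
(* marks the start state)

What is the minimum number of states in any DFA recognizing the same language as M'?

Reachable states from the start: {q0,q2,q3,q6,q7}. Unreachable: {q1,q4,q5} — drop them.
P0 = {q0,q3,q6,q7} | {q2}.
Refine {q0,q3,q6,q7} on symbol L: members go to different blocks, giving {q3,q6,q7} and {q0}.
Split {q3,q6,q7} by δ(·,L) → {q6,q7} and {q3}.
On input L, block {q6,q7} splits into {q6} and {q7}.
No further refinement is possible. Final partition (5 blocks): {q6} | {q2} | {q0} | {q3} | {q7}.

5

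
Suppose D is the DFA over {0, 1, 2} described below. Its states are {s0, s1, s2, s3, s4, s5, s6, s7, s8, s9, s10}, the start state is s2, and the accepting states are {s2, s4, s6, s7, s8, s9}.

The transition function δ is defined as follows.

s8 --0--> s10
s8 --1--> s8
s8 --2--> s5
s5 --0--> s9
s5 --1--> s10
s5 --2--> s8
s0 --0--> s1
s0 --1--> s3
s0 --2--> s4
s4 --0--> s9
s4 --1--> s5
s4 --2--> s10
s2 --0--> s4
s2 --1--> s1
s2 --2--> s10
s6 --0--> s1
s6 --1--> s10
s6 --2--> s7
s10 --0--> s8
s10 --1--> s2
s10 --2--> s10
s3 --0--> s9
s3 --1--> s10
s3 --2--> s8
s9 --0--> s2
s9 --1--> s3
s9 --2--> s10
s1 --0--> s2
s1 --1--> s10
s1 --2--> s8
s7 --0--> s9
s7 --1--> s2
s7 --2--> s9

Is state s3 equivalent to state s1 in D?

Yes

Reachable states from the start: {s1,s2,s3,s4,s5,s8,s9,s10}. Unreachable: {s0,s6,s7} — drop them.
Start with accepting vs non-accepting: {s2,s4,s8,s9} | {s1,s3,s5,s10}.
Split {s2,s4,s8,s9} by δ(·,0) → {s2,s4,s9} and {s8}.
Refine {s1,s3,s5,s10} on symbol 0: members go to different blocks, giving {s1,s3,s5} and {s10}.
Stable partition: {s2,s4,s9} | {s1,s3,s5} | {s8} | {s10} — 4 equivalence classes.
s3 and s1 lie in the same block of the stable partition, so they are equivalent — no string distinguishes them.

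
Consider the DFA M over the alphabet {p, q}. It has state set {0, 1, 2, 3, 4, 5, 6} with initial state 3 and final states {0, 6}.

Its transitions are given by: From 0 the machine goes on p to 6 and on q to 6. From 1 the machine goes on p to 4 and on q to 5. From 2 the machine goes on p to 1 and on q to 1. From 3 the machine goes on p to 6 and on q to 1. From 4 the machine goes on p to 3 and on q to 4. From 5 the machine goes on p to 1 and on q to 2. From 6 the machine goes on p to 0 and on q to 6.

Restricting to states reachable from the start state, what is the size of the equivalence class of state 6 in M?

2

Start with accepting vs non-accepting: {0,6} | {1,2,3,4,5}.
Refine {1,2,3,4,5} on symbol p: members go to different blocks, giving {1,2,4,5} and {3}.
On input p, block {1,2,4,5} splits into {1,2,5} and {4}.
Refine {1,2,5} on symbol p: members go to different blocks, giving {2,5} and {1}.
Refine {2,5} on symbol q: members go to different blocks, giving {2} and {5}.
Stable partition: {0,6} | {2} | {3} | {4} | {1} | {5} — 6 equivalence classes.
State 6 belongs to the block {0,6}, which has 2 states.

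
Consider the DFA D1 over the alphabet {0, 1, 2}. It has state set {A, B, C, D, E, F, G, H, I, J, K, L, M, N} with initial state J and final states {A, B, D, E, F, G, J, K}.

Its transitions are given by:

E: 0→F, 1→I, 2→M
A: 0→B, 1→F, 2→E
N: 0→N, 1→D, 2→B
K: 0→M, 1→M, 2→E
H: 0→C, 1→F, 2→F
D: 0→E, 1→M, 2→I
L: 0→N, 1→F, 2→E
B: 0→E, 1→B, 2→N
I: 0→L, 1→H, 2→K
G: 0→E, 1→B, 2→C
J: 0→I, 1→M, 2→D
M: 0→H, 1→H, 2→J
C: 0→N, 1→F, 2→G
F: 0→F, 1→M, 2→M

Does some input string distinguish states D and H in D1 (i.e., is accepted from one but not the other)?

Yes

Reachable states from the start: {B,C,D,E,F,G,H,I,J,K,L,M,N}. Unreachable: {A} — drop them.
P0 = {B,D,E,F,G,J,K} | {C,H,I,L,M,N}.
On input 0, block {B,D,E,F,G,J,K} splits into {B,D,E,F,G} and {J,K}.
Split {B,D,E,F,G} by δ(·,1) → {D,E,F} and {B,G}.
Refine {C,H,I,L,M,N} on symbol 1: members go to different blocks, giving {C,H,L,N} and {I,M}.
On input 2, block {C,H,L,N} splits into {C,N} and {H,L}.
The partition is now stable with 6 blocks: {D,E,F} | {C,N} | {J,K} | {B,G} | {I,M} | {H,L}.
D and H end up in different blocks, so they are distinguishable. For instance, the string 'ε' is accepted from only D.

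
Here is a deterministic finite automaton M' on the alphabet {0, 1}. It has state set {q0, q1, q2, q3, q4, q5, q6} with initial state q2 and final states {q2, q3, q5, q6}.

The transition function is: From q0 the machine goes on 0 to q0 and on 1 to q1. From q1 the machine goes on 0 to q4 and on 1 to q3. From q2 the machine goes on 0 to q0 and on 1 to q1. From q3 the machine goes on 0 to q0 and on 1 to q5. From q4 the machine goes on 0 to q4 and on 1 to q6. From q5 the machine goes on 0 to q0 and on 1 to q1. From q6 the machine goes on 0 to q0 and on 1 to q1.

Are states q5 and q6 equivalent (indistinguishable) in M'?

Yes

All states are reachable from the start state.
Initial partition by acceptance: {q2,q3,q5,q6} | {q0,q1,q4}.
On input 1, block {q2,q3,q5,q6} splits into {q2,q5,q6} and {q3}.
Refine {q0,q1,q4} on symbol 1: members go to different blocks, giving {q0} and {q1} and {q4}.
No further refinement is possible. Final partition (5 blocks): {q2,q5,q6} | {q0} | {q3} | {q1} | {q4}.
q5 and q6 lie in the same block of the stable partition, so they are equivalent — no string distinguishes them.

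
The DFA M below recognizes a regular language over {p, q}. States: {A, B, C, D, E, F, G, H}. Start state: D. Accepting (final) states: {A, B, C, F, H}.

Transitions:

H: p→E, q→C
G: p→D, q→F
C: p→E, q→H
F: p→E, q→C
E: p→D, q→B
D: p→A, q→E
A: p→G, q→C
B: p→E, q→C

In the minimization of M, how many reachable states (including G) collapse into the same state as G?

Initial partition by acceptance: {A,B,C,F,H} | {D,E,G}.
On input p, block {D,E,G} splits into {E,G} and {D}.
The partition is now stable with 3 blocks: {A,B,C,F,H} | {E,G} | {D}.
State G belongs to the block {E,G}, which has 2 states.

2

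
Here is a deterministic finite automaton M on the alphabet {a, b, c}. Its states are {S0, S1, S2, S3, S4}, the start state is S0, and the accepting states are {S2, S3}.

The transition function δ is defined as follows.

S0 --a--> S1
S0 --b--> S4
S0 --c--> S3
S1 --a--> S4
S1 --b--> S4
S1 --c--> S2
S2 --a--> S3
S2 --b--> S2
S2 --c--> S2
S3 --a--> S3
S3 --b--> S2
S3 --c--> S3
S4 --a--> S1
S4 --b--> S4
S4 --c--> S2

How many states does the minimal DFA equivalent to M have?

2

P0 = {S2,S3} | {S0,S1,S4}.
Stable partition: {S2,S3} | {S0,S1,S4} — 2 equivalence classes.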